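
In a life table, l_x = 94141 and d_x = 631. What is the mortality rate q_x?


q_x = d_x / l_x
= 631 / 94141
= 0.0067


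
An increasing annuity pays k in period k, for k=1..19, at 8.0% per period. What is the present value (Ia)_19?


(Ia)_n = sum_{k=1}^{n} k * v^k, v = 1/(1+i)
v = 0.925926
Sum computed term by term:
(Ia)_19 = 74.617


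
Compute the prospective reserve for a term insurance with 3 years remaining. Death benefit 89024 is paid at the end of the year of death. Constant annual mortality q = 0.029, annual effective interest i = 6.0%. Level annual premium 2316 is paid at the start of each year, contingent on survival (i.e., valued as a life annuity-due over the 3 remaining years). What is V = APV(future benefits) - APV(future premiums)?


v = 1/(1+i) = 0.943396
APV(future benefits) per unit = sum_{k=0}^{2} k_p_x * q * v^(k+1) = 0.075377
APV(future benefits) = 89024 * 0.075377 = 6710.3707
Life annuity-due factor ä_{x:3} = sum_{k=0}^{2} k_p_x * v^k = 2.755163
APV(future premiums) = 2316 * 2.755163 = 6380.9572
V = 6710.3707 - 6380.9572
= 329.4135


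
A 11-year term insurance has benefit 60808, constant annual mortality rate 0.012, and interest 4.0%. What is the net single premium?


NSP = benefit * sum_{k=0}^{n-1} k_p_x * q * v^(k+1)
With constant q=0.012, v=0.961538
Sum = 0.099508
NSP = 60808 * 0.099508
= 6050.8625


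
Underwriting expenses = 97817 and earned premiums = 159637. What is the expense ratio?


Expense ratio = expenses / premiums
= 97817 / 159637
= 0.6127


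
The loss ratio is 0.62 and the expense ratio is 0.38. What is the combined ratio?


Combined ratio = loss ratio + expense ratio
= 0.62 + 0.38
= 1.0


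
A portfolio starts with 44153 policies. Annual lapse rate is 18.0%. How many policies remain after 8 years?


remaining = initial * (1 - lapse)^years
= 44153 * (1 - 0.18)^8
= 44153 * 0.204414
= 9025.4951


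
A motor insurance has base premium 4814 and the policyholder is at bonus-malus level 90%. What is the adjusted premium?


adjusted = base * BM_level / 100
= 4814 * 90 / 100
= 4814 * 0.9
= 4332.6


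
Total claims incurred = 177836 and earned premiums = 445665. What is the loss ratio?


Loss ratio = claims / premiums
= 177836 / 445665
= 0.399


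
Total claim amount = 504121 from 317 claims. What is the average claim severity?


severity = total / number
= 504121 / 317
= 1590.2871


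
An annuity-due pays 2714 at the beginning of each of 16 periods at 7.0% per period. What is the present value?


PV_due = PMT * (1-(1+i)^(-n))/i * (1+i)
PV_immediate = 25638.2043
PV_due = 25638.2043 * 1.07
= 27432.8786


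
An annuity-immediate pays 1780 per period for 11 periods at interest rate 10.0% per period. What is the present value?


PV = PMT * (1 - (1+i)^(-n)) / i
= 1780 * (1 - (1+0.1)^(-11)) / 0.1
= 1780 * (1 - 0.350494) / 0.1
= 1780 * 6.495061
= 11561.2086


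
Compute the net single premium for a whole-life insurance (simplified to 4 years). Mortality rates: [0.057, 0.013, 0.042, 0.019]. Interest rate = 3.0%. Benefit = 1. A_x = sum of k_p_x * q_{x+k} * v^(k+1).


v = 0.970874
Year 0: k_p_x=1.0, q=0.057, term=0.05534
Year 1: k_p_x=0.943, q=0.013, term=0.011555
Year 2: k_p_x=0.930741, q=0.042, term=0.035774
Year 3: k_p_x=0.89165, q=0.019, term=0.015052
A_x = 0.1177


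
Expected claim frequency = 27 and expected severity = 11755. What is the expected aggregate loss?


E[S] = E[N] * E[X]
= 27 * 11755
= 317385


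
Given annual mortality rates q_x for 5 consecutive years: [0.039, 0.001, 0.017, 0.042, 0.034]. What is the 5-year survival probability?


p_k = 1 - q_k for each year
Survival = product of (1 - q_k)
= 0.961 * 0.999 * 0.983 * 0.958 * 0.966
= 0.8733


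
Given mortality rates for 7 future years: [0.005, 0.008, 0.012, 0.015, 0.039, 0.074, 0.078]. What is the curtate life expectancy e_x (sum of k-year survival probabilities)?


e_x = sum_{k=1}^{n} k_p_x
k_p_x values:
  1_p_x = 0.995
  2_p_x = 0.98704
  3_p_x = 0.975196
  4_p_x = 0.960568
  5_p_x = 0.923105
  6_p_x = 0.854796
  7_p_x = 0.788122
e_x = 6.4838


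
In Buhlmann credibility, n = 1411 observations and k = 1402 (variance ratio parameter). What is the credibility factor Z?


Z = n / (n + k)
= 1411 / (1411 + 1402)
= 1411 / 2813
= 0.5016


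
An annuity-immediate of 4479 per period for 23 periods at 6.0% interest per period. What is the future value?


FV = PMT * ((1+i)^n - 1) / i
= 4479 * ((1.06)^23 - 1) / 0.06
= 4479 * (3.81975 - 1) / 0.06
= 210494.3122


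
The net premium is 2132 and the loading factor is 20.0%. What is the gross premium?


Gross = net * (1 + loading)
= 2132 * (1 + 0.2)
= 2132 * 1.2
= 2558.4


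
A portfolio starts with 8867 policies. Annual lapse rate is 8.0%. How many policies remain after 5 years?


remaining = initial * (1 - lapse)^years
= 8867 * (1 - 0.08)^5
= 8867 * 0.659082
= 5844.0759


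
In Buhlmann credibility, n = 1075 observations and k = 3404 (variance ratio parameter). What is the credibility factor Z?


Z = n / (n + k)
= 1075 / (1075 + 3404)
= 1075 / 4479
= 0.24


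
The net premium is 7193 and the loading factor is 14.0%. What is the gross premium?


Gross = net * (1 + loading)
= 7193 * (1 + 0.14)
= 7193 * 1.14
= 8200.02


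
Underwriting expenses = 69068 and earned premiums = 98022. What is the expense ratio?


Expense ratio = expenses / premiums
= 69068 / 98022
= 0.7046


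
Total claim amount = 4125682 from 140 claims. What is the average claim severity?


severity = total / number
= 4125682 / 140
= 29469.1571


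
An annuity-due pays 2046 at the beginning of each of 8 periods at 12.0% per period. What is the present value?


PV_due = PMT * (1-(1+i)^(-n))/i * (1+i)
PV_immediate = 10163.791
PV_due = 10163.791 * 1.12
= 11383.4459


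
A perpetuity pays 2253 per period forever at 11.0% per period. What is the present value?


PV = PMT / i
= 2253 / 0.11
= 20481.8182


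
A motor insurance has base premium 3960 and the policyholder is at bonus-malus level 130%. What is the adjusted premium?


adjusted = base * BM_level / 100
= 3960 * 130 / 100
= 3960 * 1.3
= 5148.0


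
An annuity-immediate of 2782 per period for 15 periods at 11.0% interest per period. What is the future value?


FV = PMT * ((1+i)^n - 1) / i
= 2782 * ((1.11)^15 - 1) / 0.11
= 2782 * (4.784589 - 1) / 0.11
= 95715.7087


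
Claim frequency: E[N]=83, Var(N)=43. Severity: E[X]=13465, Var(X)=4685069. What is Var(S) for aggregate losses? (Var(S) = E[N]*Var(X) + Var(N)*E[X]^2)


Var(S) = E[N]*Var(X) + Var(N)*E[X]^2
= 83*4685069 + 43*13465^2
= 388860727 + 7796167675
= 8.1850e+09


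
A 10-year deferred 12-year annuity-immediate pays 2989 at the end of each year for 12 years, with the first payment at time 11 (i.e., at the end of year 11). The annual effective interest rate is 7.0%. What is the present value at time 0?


PV at time 10 of the 12-year annuity-immediate:
a_n = 2989 * (1-(1+0.07)^(-12))/0.07 = 23740.6893
Discount back 10 years to time 0:
PV = 23740.6893 * (1+0.07)^(-10)
= 23740.6893 * 0.508349
= 12068.5626


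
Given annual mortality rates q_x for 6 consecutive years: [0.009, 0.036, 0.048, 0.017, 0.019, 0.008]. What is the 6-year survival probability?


p_k = 1 - q_k for each year
Survival = product of (1 - q_k)
= 0.991 * 0.964 * 0.952 * 0.983 * 0.981 * 0.992
= 0.87


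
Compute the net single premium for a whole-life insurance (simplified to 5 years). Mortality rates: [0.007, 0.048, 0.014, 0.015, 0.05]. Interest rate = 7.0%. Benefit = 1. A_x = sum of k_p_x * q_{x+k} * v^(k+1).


v = 0.934579
Year 0: k_p_x=1.0, q=0.007, term=0.006542
Year 1: k_p_x=0.993, q=0.048, term=0.041632
Year 2: k_p_x=0.945336, q=0.014, term=0.010803
Year 3: k_p_x=0.932101, q=0.015, term=0.010666
Year 4: k_p_x=0.91812, q=0.05, term=0.03273
A_x = 0.1024


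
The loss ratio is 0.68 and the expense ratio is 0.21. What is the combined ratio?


Combined ratio = loss ratio + expense ratio
= 0.68 + 0.21
= 0.89


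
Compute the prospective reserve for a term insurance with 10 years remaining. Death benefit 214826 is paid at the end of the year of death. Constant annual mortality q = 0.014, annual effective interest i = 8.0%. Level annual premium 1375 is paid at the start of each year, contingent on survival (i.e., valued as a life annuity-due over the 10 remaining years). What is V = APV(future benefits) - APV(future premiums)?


v = 1/(1+i) = 0.925926
APV(future benefits) per unit = sum_{k=0}^{9} k_p_x * q * v^(k+1) = 0.089022
APV(future benefits) = 214826 * 0.089022 = 19124.1741
Life annuity-due factor ä_{x:10} = sum_{k=0}^{9} k_p_x * v^k = 6.867388
APV(future premiums) = 1375 * 6.867388 = 9442.6581
V = 19124.1741 - 9442.6581
= 9681.516


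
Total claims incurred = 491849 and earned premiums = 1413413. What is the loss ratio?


Loss ratio = claims / premiums
= 491849 / 1413413
= 0.348


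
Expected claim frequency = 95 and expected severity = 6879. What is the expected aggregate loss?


E[S] = E[N] * E[X]
= 95 * 6879
= 653505


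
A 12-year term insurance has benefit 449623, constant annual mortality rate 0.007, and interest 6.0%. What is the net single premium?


NSP = benefit * sum_{k=0}^{n-1} k_p_x * q * v^(k+1)
With constant q=0.007, v=0.943396
Sum = 0.056753
NSP = 449623 * 0.056753
= 25517.3834


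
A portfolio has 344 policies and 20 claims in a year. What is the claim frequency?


frequency = claims / policies
= 20 / 344
= 0.0581


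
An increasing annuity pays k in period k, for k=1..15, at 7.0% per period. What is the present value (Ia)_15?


(Ia)_n = sum_{k=1}^{n} k * v^k, v = 1/(1+i)
v = 0.934579
Sum computed term by term:
(Ia)_15 = 61.554


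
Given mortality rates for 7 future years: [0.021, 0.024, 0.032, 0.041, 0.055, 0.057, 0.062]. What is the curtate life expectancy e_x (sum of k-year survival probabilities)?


e_x = sum_{k=1}^{n} k_p_x
k_p_x values:
  1_p_x = 0.979
  2_p_x = 0.955504
  3_p_x = 0.924928
  4_p_x = 0.887006
  5_p_x = 0.838221
  6_p_x = 0.790442
  7_p_x = 0.741435
e_x = 6.1165


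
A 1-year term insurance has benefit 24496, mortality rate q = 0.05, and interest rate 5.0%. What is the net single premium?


NSP = benefit * q * v
v = 1/(1+i) = 0.952381
NSP = 24496 * 0.05 * 0.952381
= 1166.4762


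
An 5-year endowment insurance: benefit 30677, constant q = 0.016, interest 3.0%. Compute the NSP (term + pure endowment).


Term component = 2179.1521
Pure endowment = 5_p_x * v^5 * benefit = 0.922519 * 0.862609 * 30677 = 24411.9378
NSP = 26591.0899


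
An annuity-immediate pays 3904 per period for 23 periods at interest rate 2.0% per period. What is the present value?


PV = PMT * (1 - (1+i)^(-n)) / i
= 3904 * (1 - (1+0.02)^(-23)) / 0.02
= 3904 * (1 - 0.634156) / 0.02
= 3904 * 18.292204
= 71412.7649


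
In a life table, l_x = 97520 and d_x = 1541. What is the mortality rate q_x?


q_x = d_x / l_x
= 1541 / 97520
= 0.0158


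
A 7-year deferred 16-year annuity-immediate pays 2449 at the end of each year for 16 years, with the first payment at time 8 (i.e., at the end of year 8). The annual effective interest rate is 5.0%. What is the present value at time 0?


PV at time 7 of the 16-year annuity-immediate:
a_n = 2449 * (1-(1+0.05)^(-16))/0.05 = 26541.6977
Discount back 7 years to time 0:
PV = 26541.6977 * (1+0.05)^(-7)
= 26541.6977 * 0.710681
= 18862.689


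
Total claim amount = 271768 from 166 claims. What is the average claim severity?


severity = total / number
= 271768 / 166
= 1637.1566


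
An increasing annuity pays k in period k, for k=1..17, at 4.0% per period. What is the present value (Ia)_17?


(Ia)_n = sum_{k=1}^{n} k * v^k, v = 1/(1+i)
v = 0.961538
Sum computed term by term:
(Ia)_17 = 98.1238


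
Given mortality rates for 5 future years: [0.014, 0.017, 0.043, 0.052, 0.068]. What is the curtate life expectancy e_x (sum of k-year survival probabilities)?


e_x = sum_{k=1}^{n} k_p_x
k_p_x values:
  1_p_x = 0.986
  2_p_x = 0.969238
  3_p_x = 0.927561
  4_p_x = 0.879328
  5_p_x = 0.819533
e_x = 4.5817


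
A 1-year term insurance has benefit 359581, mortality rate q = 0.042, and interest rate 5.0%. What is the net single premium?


NSP = benefit * q * v
v = 1/(1+i) = 0.952381
NSP = 359581 * 0.042 * 0.952381
= 14383.24


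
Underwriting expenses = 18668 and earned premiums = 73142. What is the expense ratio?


Expense ratio = expenses / premiums
= 18668 / 73142
= 0.2552


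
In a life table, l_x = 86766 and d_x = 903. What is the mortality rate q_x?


q_x = d_x / l_x
= 903 / 86766
= 0.0104


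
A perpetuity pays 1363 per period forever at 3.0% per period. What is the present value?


PV = PMT / i
= 1363 / 0.03
= 45433.3333


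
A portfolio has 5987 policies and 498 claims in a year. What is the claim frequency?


frequency = claims / policies
= 498 / 5987
= 0.0832


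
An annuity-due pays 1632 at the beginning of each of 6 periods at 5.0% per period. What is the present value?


PV_due = PMT * (1-(1+i)^(-n))/i * (1+i)
PV_immediate = 8283.5295
PV_due = 8283.5295 * 1.05
= 8697.7059


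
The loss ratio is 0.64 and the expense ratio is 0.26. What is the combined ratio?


Combined ratio = loss ratio + expense ratio
= 0.64 + 0.26
= 0.9


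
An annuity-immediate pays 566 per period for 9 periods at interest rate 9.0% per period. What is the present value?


PV = PMT * (1 - (1+i)^(-n)) / i
= 566 * (1 - (1+0.09)^(-9)) / 0.09
= 566 * (1 - 0.460428) / 0.09
= 566 * 5.995247
= 3393.3097


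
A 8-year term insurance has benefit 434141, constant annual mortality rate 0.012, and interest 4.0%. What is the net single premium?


NSP = benefit * sum_{k=0}^{n-1} k_p_x * q * v^(k+1)
With constant q=0.012, v=0.961538
Sum = 0.077672
NSP = 434141 * 0.077672
= 33720.6901


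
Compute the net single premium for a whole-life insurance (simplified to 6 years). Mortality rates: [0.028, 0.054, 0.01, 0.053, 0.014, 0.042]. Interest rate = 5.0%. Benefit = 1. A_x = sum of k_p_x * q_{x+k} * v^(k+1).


v = 0.952381
Year 0: k_p_x=1.0, q=0.028, term=0.026667
Year 1: k_p_x=0.972, q=0.054, term=0.047608
Year 2: k_p_x=0.919512, q=0.01, term=0.007943
Year 3: k_p_x=0.910317, q=0.053, term=0.039693
Year 4: k_p_x=0.86207, q=0.014, term=0.009456
Year 5: k_p_x=0.850001, q=0.042, term=0.02664
A_x = 0.158


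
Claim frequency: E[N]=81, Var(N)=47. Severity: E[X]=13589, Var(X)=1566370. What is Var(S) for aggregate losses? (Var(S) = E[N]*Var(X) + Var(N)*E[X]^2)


Var(S) = E[N]*Var(X) + Var(N)*E[X]^2
= 81*1566370 + 47*13589^2
= 126875970 + 8679063287
= 8.8059e+09


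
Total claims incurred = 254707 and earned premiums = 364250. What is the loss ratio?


Loss ratio = claims / premiums
= 254707 / 364250
= 0.6993


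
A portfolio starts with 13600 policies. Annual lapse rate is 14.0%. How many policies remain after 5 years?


remaining = initial * (1 - lapse)^years
= 13600 * (1 - 0.14)^5
= 13600 * 0.470427
= 6397.8074


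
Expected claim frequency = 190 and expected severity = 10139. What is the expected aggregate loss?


E[S] = E[N] * E[X]
= 190 * 10139
= 1.9264e+06


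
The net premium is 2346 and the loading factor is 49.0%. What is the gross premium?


Gross = net * (1 + loading)
= 2346 * (1 + 0.49)
= 2346 * 1.49
= 3495.54


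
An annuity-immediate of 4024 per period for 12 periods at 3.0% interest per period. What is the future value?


FV = PMT * ((1+i)^n - 1) / i
= 4024 * ((1.03)^12 - 1) / 0.03
= 4024 * (1.425761 - 1) / 0.03
= 57108.727


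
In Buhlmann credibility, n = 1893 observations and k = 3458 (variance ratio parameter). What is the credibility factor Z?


Z = n / (n + k)
= 1893 / (1893 + 3458)
= 1893 / 5351
= 0.3538


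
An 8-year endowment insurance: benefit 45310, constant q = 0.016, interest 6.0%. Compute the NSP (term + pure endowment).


Term component = 4278.6013
Pure endowment = 8_p_x * v^8 * benefit = 0.878943 * 0.627412 * 45310 = 24986.6439
NSP = 29265.2452


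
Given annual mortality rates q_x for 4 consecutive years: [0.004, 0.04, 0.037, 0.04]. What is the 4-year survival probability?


p_k = 1 - q_k for each year
Survival = product of (1 - q_k)
= 0.996 * 0.96 * 0.963 * 0.96
= 0.884


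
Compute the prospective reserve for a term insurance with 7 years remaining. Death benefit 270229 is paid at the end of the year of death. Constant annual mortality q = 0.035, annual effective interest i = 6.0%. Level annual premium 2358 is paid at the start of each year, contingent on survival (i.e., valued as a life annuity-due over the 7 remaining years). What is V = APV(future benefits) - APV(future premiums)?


v = 1/(1+i) = 0.943396
APV(future benefits) per unit = sum_{k=0}^{6} k_p_x * q * v^(k+1) = 0.177482
APV(future benefits) = 270229 * 0.177482 = 47960.8057
Life annuity-due factor ä_{x:7} = sum_{k=0}^{6} k_p_x * v^k = 5.375172
APV(future premiums) = 2358 * 5.375172 = 12674.6547
V = 47960.8057 - 12674.6547
= 35286.151


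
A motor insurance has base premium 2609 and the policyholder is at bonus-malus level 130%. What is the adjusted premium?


adjusted = base * BM_level / 100
= 2609 * 130 / 100
= 2609 * 1.3
= 3391.7


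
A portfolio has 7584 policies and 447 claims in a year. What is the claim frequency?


frequency = claims / policies
= 447 / 7584
= 0.0589


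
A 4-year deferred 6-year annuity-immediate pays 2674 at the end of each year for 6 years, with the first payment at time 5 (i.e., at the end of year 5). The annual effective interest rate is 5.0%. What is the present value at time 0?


PV at time 4 of the 6-year annuity-immediate:
a_n = 2674 * (1-(1+0.05)^(-6))/0.05 = 13572.4006
Discount back 4 years to time 0:
PV = 13572.4006 * (1+0.05)^(-4)
= 13572.4006 * 0.822702
= 11166.0476


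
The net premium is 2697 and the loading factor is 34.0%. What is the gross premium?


Gross = net * (1 + loading)
= 2697 * (1 + 0.34)
= 2697 * 1.34
= 3613.98


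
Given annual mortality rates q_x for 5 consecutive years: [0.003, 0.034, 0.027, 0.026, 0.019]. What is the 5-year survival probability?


p_k = 1 - q_k for each year
Survival = product of (1 - q_k)
= 0.997 * 0.966 * 0.973 * 0.974 * 0.981
= 0.8954


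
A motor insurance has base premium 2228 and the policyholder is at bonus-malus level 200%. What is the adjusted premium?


adjusted = base * BM_level / 100
= 2228 * 200 / 100
= 2228 * 2.0
= 4456.0


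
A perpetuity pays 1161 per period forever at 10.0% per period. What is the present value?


PV = PMT / i
= 1161 / 0.1
= 11610.0


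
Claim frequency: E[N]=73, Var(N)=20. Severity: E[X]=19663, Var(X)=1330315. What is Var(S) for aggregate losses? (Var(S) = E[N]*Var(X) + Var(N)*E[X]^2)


Var(S) = E[N]*Var(X) + Var(N)*E[X]^2
= 73*1330315 + 20*19663^2
= 97112995 + 7732671380
= 7.8298e+09


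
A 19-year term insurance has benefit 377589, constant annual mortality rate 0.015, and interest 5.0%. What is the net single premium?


NSP = benefit * sum_{k=0}^{n-1} k_p_x * q * v^(k+1)
With constant q=0.015, v=0.952381
Sum = 0.162241
NSP = 377589 * 0.162241
= 61260.4122


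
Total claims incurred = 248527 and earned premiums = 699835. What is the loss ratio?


Loss ratio = claims / premiums
= 248527 / 699835
= 0.3551


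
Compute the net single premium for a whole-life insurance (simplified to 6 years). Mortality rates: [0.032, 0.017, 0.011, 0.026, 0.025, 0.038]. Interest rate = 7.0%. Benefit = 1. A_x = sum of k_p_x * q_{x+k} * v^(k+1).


v = 0.934579
Year 0: k_p_x=1.0, q=0.032, term=0.029907
Year 1: k_p_x=0.968, q=0.017, term=0.014373
Year 2: k_p_x=0.951544, q=0.011, term=0.008544
Year 3: k_p_x=0.941077, q=0.026, term=0.018667
Year 4: k_p_x=0.916609, q=0.025, term=0.016338
Year 5: k_p_x=0.893694, q=0.038, term=0.022629
A_x = 0.1105


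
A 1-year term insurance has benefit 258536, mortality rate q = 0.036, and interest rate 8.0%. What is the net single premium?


NSP = benefit * q * v
v = 1/(1+i) = 0.925926
NSP = 258536 * 0.036 * 0.925926
= 8617.8667


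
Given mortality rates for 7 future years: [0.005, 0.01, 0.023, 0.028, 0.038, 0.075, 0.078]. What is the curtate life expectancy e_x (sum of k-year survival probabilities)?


e_x = sum_{k=1}^{n} k_p_x
k_p_x values:
  1_p_x = 0.995
  2_p_x = 0.98505
  3_p_x = 0.962394
  4_p_x = 0.935447
  5_p_x = 0.8999
  6_p_x = 0.832407
  7_p_x = 0.76748
e_x = 6.3777


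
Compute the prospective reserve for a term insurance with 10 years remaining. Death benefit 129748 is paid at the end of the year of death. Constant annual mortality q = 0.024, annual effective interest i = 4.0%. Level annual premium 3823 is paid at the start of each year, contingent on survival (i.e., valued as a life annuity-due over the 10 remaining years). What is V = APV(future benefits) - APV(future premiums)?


v = 1/(1+i) = 0.961538
APV(future benefits) per unit = sum_{k=0}^{9} k_p_x * q * v^(k+1) = 0.176301
APV(future benefits) = 129748 * 0.176301 = 22874.6802
Life annuity-due factor ä_{x:10} = sum_{k=0}^{9} k_p_x * v^k = 7.639703
APV(future premiums) = 3823 * 7.639703 = 29206.5833
V = 22874.6802 - 29206.5833
= -6331.9031


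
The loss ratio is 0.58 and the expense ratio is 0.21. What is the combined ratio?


Combined ratio = loss ratio + expense ratio
= 0.58 + 0.21
= 0.79


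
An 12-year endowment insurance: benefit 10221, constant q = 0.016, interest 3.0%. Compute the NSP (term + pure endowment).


Term component = 1500.4229
Pure endowment = 12_p_x * v^12 * benefit = 0.824027 * 0.70138 * 10221 = 5907.2843
NSP = 7407.7072


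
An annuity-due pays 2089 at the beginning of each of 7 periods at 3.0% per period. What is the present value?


PV_due = PMT * (1-(1+i)^(-n))/i * (1+i)
PV_immediate = 13015.0611
PV_due = 13015.0611 * 1.03
= 13405.5129


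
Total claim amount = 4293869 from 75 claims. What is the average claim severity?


severity = total / number
= 4293869 / 75
= 57251.5867


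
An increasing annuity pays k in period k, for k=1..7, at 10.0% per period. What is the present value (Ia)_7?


(Ia)_n = sum_{k=1}^{n} k * v^k, v = 1/(1+i)
v = 0.909091
Sum computed term by term:
(Ia)_7 = 17.6315


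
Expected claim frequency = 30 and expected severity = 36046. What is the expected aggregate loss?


E[S] = E[N] * E[X]
= 30 * 36046
= 1.0814e+06


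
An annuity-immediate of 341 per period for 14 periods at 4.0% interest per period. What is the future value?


FV = PMT * ((1+i)^n - 1) / i
= 341 * ((1.04)^14 - 1) / 0.04
= 341 * (1.731676 - 1) / 0.04
= 6237.5417


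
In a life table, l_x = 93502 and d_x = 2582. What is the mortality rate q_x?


q_x = d_x / l_x
= 2582 / 93502
= 0.0276


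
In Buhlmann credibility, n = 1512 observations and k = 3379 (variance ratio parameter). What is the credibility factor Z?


Z = n / (n + k)
= 1512 / (1512 + 3379)
= 1512 / 4891
= 0.3091


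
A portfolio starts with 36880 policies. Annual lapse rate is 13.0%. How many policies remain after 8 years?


remaining = initial * (1 - lapse)^years
= 36880 * (1 - 0.13)^8
= 36880 * 0.328212
= 12104.4464


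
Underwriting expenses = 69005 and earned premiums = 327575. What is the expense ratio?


Expense ratio = expenses / premiums
= 69005 / 327575
= 0.2107


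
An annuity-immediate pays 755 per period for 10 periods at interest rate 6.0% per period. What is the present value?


PV = PMT * (1 - (1+i)^(-n)) / i
= 755 * (1 - (1+0.06)^(-10)) / 0.06
= 755 * (1 - 0.558395) / 0.06
= 755 * 7.360087
= 5556.8657


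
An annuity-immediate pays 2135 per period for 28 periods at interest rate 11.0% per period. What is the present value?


PV = PMT * (1 - (1+i)^(-n)) / i
= 2135 * (1 - (1+0.11)^(-28)) / 0.11
= 2135 * (1 - 0.053822) / 0.11
= 2135 * 8.601622
= 18364.4626


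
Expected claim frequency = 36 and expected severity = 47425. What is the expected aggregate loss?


E[S] = E[N] * E[X]
= 36 * 47425
= 1.7073e+06


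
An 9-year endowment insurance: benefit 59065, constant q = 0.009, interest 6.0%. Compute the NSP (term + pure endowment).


Term component = 3500.4109
Pure endowment = 9_p_x * v^9 * benefit = 0.921856 * 0.591898 * 59065 = 32228.5162
NSP = 35728.9271


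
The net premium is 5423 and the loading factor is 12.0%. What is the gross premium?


Gross = net * (1 + loading)
= 5423 * (1 + 0.12)
= 5423 * 1.12
= 6073.76


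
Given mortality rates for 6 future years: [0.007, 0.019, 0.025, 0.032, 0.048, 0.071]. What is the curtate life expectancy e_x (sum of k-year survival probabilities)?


e_x = sum_{k=1}^{n} k_p_x
k_p_x values:
  1_p_x = 0.993
  2_p_x = 0.974133
  3_p_x = 0.94978
  4_p_x = 0.919387
  5_p_x = 0.875256
  6_p_x = 0.813113
e_x = 5.5247


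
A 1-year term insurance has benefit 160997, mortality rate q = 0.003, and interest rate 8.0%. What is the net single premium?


NSP = benefit * q * v
v = 1/(1+i) = 0.925926
NSP = 160997 * 0.003 * 0.925926
= 447.2139


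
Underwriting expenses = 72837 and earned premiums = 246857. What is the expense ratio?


Expense ratio = expenses / premiums
= 72837 / 246857
= 0.2951


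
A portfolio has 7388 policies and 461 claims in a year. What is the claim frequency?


frequency = claims / policies
= 461 / 7388
= 0.0624


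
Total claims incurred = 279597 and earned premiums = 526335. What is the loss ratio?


Loss ratio = claims / premiums
= 279597 / 526335
= 0.5312


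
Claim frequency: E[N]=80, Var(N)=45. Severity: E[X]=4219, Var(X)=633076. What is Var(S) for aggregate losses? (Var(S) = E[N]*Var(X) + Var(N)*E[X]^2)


Var(S) = E[N]*Var(X) + Var(N)*E[X]^2
= 80*633076 + 45*4219^2
= 50646080 + 800998245
= 8.5164e+08


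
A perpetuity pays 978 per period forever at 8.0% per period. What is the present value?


PV = PMT / i
= 978 / 0.08
= 12225.0


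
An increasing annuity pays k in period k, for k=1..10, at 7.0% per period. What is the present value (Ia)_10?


(Ia)_n = sum_{k=1}^{n} k * v^k, v = 1/(1+i)
v = 0.934579
Sum computed term by term:
(Ia)_10 = 34.7391


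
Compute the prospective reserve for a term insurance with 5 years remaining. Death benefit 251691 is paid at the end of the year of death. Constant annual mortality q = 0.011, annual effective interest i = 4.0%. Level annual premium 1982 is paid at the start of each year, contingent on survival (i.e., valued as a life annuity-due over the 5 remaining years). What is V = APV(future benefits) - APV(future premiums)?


v = 1/(1+i) = 0.961538
APV(future benefits) per unit = sum_{k=0}^{4} k_p_x * q * v^(k+1) = 0.047946
APV(future benefits) = 251691 * 0.047946 = 12067.5844
Life annuity-due factor ä_{x:5} = sum_{k=0}^{4} k_p_x * v^k = 4.533079
APV(future premiums) = 1982 * 4.533079 = 8984.5631
V = 12067.5844 - 8984.5631
= 3083.0213


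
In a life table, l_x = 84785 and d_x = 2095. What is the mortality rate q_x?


q_x = d_x / l_x
= 2095 / 84785
= 0.0247


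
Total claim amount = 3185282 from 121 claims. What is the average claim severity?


severity = total / number
= 3185282 / 121
= 26324.6446


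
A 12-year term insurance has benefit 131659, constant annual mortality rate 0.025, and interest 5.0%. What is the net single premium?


NSP = benefit * sum_{k=0}^{n-1} k_p_x * q * v^(k+1)
With constant q=0.025, v=0.952381
Sum = 0.196352
NSP = 131659 * 0.196352
= 25851.46


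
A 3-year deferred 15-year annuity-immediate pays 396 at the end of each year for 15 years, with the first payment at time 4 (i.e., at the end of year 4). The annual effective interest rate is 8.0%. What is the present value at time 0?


PV at time 3 of the 15-year annuity-immediate:
a_n = 396 * (1-(1+0.08)^(-15))/0.08 = 3389.5536
Discount back 3 years to time 0:
PV = 3389.5536 * (1+0.08)^(-3)
= 3389.5536 * 0.793832
= 2690.7369


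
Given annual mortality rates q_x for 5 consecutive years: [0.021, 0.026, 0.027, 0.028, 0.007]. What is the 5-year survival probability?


p_k = 1 - q_k for each year
Survival = product of (1 - q_k)
= 0.979 * 0.974 * 0.973 * 0.972 * 0.993
= 0.8955


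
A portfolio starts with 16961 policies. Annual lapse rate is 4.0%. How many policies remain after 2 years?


remaining = initial * (1 - lapse)^years
= 16961 * (1 - 0.04)^2
= 16961 * 0.9216
= 15631.2576


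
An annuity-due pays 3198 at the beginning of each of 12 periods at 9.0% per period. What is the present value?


PV_due = PMT * (1-(1+i)^(-n))/i * (1+i)
PV_immediate = 22899.9994
PV_due = 22899.9994 * 1.09
= 24960.9994


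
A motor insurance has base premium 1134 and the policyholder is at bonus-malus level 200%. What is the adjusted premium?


adjusted = base * BM_level / 100
= 1134 * 200 / 100
= 1134 * 2.0
= 2268.0


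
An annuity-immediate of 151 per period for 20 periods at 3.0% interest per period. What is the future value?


FV = PMT * ((1+i)^n - 1) / i
= 151 * ((1.03)^20 - 1) / 0.03
= 151 * (1.806111 - 1) / 0.03
= 4057.4265


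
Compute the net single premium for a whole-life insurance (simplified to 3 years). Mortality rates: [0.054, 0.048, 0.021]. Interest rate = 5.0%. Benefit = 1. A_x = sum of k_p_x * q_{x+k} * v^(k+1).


v = 0.952381
Year 0: k_p_x=1.0, q=0.054, term=0.051429
Year 1: k_p_x=0.946, q=0.048, term=0.041186
Year 2: k_p_x=0.900592, q=0.021, term=0.016337
A_x = 0.109


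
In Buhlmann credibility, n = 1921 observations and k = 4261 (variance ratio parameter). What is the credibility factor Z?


Z = n / (n + k)
= 1921 / (1921 + 4261)
= 1921 / 6182
= 0.3107


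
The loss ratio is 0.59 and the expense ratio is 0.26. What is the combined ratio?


Combined ratio = loss ratio + expense ratio
= 0.59 + 0.26
= 0.85


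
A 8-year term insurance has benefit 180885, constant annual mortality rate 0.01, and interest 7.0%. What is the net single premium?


NSP = benefit * sum_{k=0}^{n-1} k_p_x * q * v^(k+1)
With constant q=0.01, v=0.934579
Sum = 0.057869
NSP = 180885 * 0.057869
= 10467.6835


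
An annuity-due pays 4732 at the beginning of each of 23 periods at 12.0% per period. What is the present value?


PV_due = PMT * (1-(1+i)^(-n))/i * (1+i)
PV_immediate = 36523.6283
PV_due = 36523.6283 * 1.12
= 40906.4637


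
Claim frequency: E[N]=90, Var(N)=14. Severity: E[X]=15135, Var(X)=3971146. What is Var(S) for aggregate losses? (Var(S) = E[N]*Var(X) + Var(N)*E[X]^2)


Var(S) = E[N]*Var(X) + Var(N)*E[X]^2
= 90*3971146 + 14*15135^2
= 357403140 + 3206955150
= 3.5644e+09


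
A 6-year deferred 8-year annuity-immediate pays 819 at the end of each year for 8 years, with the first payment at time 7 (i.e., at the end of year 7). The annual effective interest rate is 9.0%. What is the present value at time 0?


PV at time 6 of the 8-year annuity-immediate:
a_n = 819 * (1-(1+0.09)^(-8))/0.09 = 4533.0169
Discount back 6 years to time 0:
PV = 4533.0169 * (1+0.09)^(-6)
= 4533.0169 * 0.596267
= 2702.8898


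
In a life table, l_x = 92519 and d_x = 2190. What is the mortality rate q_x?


q_x = d_x / l_x
= 2190 / 92519
= 0.0237


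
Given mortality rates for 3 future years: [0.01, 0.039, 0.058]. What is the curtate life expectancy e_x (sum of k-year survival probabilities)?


e_x = sum_{k=1}^{n} k_p_x
k_p_x values:
  1_p_x = 0.99
  2_p_x = 0.95139
  3_p_x = 0.896209
e_x = 2.8376


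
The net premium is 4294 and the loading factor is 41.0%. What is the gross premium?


Gross = net * (1 + loading)
= 4294 * (1 + 0.41)
= 4294 * 1.41
= 6054.54


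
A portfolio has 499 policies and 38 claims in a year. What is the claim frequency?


frequency = claims / policies
= 38 / 499
= 0.0762


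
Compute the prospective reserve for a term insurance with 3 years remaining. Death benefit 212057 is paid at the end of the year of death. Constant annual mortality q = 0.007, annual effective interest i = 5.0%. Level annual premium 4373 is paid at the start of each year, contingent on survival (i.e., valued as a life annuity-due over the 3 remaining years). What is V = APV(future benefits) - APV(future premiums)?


v = 1/(1+i) = 0.952381
APV(future benefits) per unit = sum_{k=0}^{2} k_p_x * q * v^(k+1) = 0.018934
APV(future benefits) = 212057 * 0.018934 = 4015.0728
Life annuity-due factor ä_{x:3} = sum_{k=0}^{2} k_p_x * v^k = 2.84009
APV(future premiums) = 4373 * 2.84009 = 12419.7127
V = 4015.0728 - 12419.7127
= -8404.6399


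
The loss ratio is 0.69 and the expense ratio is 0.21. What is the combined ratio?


Combined ratio = loss ratio + expense ratio
= 0.69 + 0.21
= 0.9


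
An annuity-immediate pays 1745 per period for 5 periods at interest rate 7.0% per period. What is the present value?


PV = PMT * (1 - (1+i)^(-n)) / i
= 1745 * (1 - (1+0.07)^(-5)) / 0.07
= 1745 * (1 - 0.712986) / 0.07
= 1745 * 4.100197
= 7154.8445


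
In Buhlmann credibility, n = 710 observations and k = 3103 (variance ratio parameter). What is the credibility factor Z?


Z = n / (n + k)
= 710 / (710 + 3103)
= 710 / 3813
= 0.1862


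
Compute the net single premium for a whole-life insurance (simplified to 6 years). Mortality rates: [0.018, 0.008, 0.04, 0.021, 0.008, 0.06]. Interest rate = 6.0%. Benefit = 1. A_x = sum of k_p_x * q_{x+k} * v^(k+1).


v = 0.943396
Year 0: k_p_x=1.0, q=0.018, term=0.016981
Year 1: k_p_x=0.982, q=0.008, term=0.006992
Year 2: k_p_x=0.974144, q=0.04, term=0.032716
Year 3: k_p_x=0.935178, q=0.021, term=0.015556
Year 4: k_p_x=0.915539, q=0.008, term=0.005473
Year 5: k_p_x=0.908215, q=0.06, term=0.038415
A_x = 0.1161


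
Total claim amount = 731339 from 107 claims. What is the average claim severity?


severity = total / number
= 731339 / 107
= 6834.9439


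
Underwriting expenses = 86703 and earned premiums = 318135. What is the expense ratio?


Expense ratio = expenses / premiums
= 86703 / 318135
= 0.2725


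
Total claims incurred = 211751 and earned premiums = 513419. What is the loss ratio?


Loss ratio = claims / premiums
= 211751 / 513419
= 0.4124


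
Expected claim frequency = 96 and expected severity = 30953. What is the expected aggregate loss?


E[S] = E[N] * E[X]
= 96 * 30953
= 2.9715e+06


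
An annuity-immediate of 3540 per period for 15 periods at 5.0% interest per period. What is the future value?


FV = PMT * ((1+i)^n - 1) / i
= 3540 * ((1.05)^15 - 1) / 0.05
= 3540 * (2.078928 - 1) / 0.05
= 76388.1151


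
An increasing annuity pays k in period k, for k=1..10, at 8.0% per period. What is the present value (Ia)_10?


(Ia)_n = sum_{k=1}^{n} k * v^k, v = 1/(1+i)
v = 0.925926
Sum computed term by term:
(Ia)_10 = 32.6869


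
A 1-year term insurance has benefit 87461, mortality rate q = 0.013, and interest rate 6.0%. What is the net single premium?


NSP = benefit * q * v
v = 1/(1+i) = 0.943396
NSP = 87461 * 0.013 * 0.943396
= 1072.6349


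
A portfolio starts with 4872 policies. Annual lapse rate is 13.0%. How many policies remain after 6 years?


remaining = initial * (1 - lapse)^years
= 4872 * (1 - 0.13)^6
= 4872 * 0.433626
= 2112.6269


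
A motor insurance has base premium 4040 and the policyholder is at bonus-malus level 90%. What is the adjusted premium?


adjusted = base * BM_level / 100
= 4040 * 90 / 100
= 4040 * 0.9
= 3636.0


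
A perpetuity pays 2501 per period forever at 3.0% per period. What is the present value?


PV = PMT / i
= 2501 / 0.03
= 83366.6667


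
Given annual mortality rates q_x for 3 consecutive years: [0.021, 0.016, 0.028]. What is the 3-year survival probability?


p_k = 1 - q_k for each year
Survival = product of (1 - q_k)
= 0.979 * 0.984 * 0.972
= 0.9364


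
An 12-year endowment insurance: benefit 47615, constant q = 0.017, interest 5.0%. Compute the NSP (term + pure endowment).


Term component = 6605.1015
Pure endowment = 12_p_x * v^12 * benefit = 0.814033 * 0.556837 * 47615 = 21583.1294
NSP = 28188.2309


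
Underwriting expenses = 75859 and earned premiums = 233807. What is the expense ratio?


Expense ratio = expenses / premiums
= 75859 / 233807
= 0.3245


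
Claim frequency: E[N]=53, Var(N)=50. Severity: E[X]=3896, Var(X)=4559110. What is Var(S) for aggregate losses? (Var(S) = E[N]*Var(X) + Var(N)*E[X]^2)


Var(S) = E[N]*Var(X) + Var(N)*E[X]^2
= 53*4559110 + 50*3896^2
= 241632830 + 758940800
= 1.0006e+09


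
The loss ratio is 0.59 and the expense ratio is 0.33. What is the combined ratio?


Combined ratio = loss ratio + expense ratio
= 0.59 + 0.33
= 0.92


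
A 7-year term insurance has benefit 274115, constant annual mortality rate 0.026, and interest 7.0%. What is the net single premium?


NSP = benefit * sum_{k=0}^{n-1} k_p_x * q * v^(k+1)
With constant q=0.026, v=0.934579
Sum = 0.130575
NSP = 274115 * 0.130575
= 35792.5931


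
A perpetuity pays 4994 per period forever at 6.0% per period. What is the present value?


PV = PMT / i
= 4994 / 0.06
= 83233.3333


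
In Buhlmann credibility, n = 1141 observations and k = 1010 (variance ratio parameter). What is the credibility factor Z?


Z = n / (n + k)
= 1141 / (1141 + 1010)
= 1141 / 2151
= 0.5305


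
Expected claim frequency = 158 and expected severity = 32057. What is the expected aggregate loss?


E[S] = E[N] * E[X]
= 158 * 32057
= 5.0650e+06


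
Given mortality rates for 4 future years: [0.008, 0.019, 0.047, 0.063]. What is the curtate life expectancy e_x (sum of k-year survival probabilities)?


e_x = sum_{k=1}^{n} k_p_x
k_p_x values:
  1_p_x = 0.992
  2_p_x = 0.973152
  3_p_x = 0.927414
  4_p_x = 0.868987
e_x = 3.7616


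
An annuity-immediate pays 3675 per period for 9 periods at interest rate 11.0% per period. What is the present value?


PV = PMT * (1 - (1+i)^(-n)) / i
= 3675 * (1 - (1+0.11)^(-9)) / 0.11
= 3675 * (1 - 0.390925) / 0.11
= 3675 * 5.537048
= 20348.6497


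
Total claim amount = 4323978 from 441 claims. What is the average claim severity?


severity = total / number
= 4323978 / 441
= 9804.9388


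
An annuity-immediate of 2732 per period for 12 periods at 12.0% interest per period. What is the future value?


FV = PMT * ((1+i)^n - 1) / i
= 2732 * ((1.12)^12 - 1) / 0.12
= 2732 * (3.895976 - 1) / 0.12
= 65931.7201


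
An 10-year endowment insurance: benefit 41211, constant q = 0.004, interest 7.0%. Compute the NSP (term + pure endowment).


Term component = 1139.7014
Pure endowment = 10_p_x * v^10 * benefit = 0.960712 * 0.508349 * 41211 = 20126.5233
NSP = 21266.2247


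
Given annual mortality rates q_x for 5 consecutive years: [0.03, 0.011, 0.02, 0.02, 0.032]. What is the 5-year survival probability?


p_k = 1 - q_k for each year
Survival = product of (1 - q_k)
= 0.97 * 0.989 * 0.98 * 0.98 * 0.968
= 0.8919


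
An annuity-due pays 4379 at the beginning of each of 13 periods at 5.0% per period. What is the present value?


PV_due = PMT * (1-(1+i)^(-n))/i * (1+i)
PV_immediate = 41134.4561
PV_due = 41134.4561 * 1.05
= 43191.1789


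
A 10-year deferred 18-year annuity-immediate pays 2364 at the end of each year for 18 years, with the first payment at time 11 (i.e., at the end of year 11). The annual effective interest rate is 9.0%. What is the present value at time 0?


PV at time 10 of the 18-year annuity-immediate:
a_n = 2364 * (1-(1+0.09)^(-18))/0.09 = 20698.2978
Discount back 10 years to time 0:
PV = 20698.2978 * (1+0.09)^(-10)
= 20698.2978 * 0.422411
= 8743.1847


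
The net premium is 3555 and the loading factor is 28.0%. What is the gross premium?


Gross = net * (1 + loading)
= 3555 * (1 + 0.28)
= 3555 * 1.28
= 4550.4


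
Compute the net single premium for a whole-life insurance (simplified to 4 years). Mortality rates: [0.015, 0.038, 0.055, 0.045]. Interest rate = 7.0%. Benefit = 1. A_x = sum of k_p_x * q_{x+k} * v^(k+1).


v = 0.934579
Year 0: k_p_x=1.0, q=0.015, term=0.014019
Year 1: k_p_x=0.985, q=0.038, term=0.032693
Year 2: k_p_x=0.94757, q=0.055, term=0.042542
Year 3: k_p_x=0.895454, q=0.045, term=0.030741
A_x = 0.12
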